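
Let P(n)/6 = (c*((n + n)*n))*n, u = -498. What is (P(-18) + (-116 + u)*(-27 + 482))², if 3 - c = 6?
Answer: 4818858724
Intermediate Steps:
c = -3 (c = 3 - 1*6 = 3 - 6 = -3)
P(n) = -36*n³ (P(n) = 6*((-3*(n + n)*n)*n) = 6*((-3*2*n*n)*n) = 6*((-6*n²)*n) = 6*(-6*n³) = -36*n³)
(P(-18) + (-116 + u)*(-27 + 482))² = (-36*(-18)³ + (-116 - 498)*(-27 + 482))² = (-36*(-5832) - 614*455)² = (209952 - 279370)² = (-69418)² = 4818858724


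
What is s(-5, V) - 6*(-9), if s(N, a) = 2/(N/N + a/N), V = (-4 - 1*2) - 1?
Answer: 329/6 ≈ 54.833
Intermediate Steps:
V = -7 (V = (-4 - 2) - 1 = -6 - 1 = -7)
s(N, a) = 2/(1 + a/N)
s(-5, V) - 6*(-9) = 2*(-5)/(-5 - 7) - 6*(-9) = 2*(-5)/(-12) + 54 = 2*(-5)*(-1/12) + 54 = 5/6 + 54 = 329/6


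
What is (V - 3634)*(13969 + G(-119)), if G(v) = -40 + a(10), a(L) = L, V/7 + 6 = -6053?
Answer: -641849133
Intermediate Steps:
V = -42413 (V = -42 + 7*(-6053) = -42 - 42371 = -42413)
G(v) = -30 (G(v) = -40 + 10 = -30)
(V - 3634)*(13969 + G(-119)) = (-42413 - 3634)*(13969 - 30) = -46047*13939 = -641849133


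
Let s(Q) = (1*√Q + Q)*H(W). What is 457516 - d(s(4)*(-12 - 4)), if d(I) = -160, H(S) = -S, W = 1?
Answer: 457676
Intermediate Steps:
s(Q) = -Q - √Q (s(Q) = (1*√Q + Q)*(-1*1) = (√Q + Q)*(-1) = (Q + √Q)*(-1) = -Q - √Q)
457516 - d(s(4)*(-12 - 4)) = 457516 - 1*(-160) = 457516 + 160 = 457676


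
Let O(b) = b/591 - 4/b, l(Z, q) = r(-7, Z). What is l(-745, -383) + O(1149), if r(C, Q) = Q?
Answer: -168193706/226353 ≈ -743.06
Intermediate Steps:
l(Z, q) = Z
O(b) = -4/b + b/591 (O(b) = b*(1/591) - 4/b = b/591 - 4/b = -4/b + b/591)
l(-745, -383) + O(1149) = -745 + (-4/1149 + (1/591)*1149) = -745 + (-4*1/1149 + 383/197) = -745 + (-4/1149 + 383/197) = -745 + 439279/226353 = -168193706/226353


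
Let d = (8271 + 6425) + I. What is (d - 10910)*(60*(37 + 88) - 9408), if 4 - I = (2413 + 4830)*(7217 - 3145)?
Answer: 56266359048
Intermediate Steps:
I = -29493492 (I = 4 - (2413 + 4830)*(7217 - 3145) = 4 - 7243*4072 = 4 - 1*29493496 = 4 - 29493496 = -29493492)
d = -29478796 (d = (8271 + 6425) - 29493492 = 14696 - 29493492 = -29478796)
(d - 10910)*(60*(37 + 88) - 9408) = (-29478796 - 10910)*(60*(37 + 88) - 9408) = -29489706*(60*125 - 9408) = -29489706*(7500 - 9408) = -29489706*(-1908) = 56266359048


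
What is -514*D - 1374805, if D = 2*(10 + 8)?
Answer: -1393309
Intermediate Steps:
D = 36 (D = 2*18 = 36)
-514*D - 1374805 = -514*36 - 1374805 = -18504 - 1374805 = -1393309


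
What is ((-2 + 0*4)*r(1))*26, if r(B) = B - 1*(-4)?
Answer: -260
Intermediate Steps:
r(B) = 4 + B (r(B) = B + 4 = 4 + B)
((-2 + 0*4)*r(1))*26 = ((-2 + 0*4)*(4 + 1))*26 = ((-2 + 0)*5)*26 = -2*5*26 = -10*26 = -260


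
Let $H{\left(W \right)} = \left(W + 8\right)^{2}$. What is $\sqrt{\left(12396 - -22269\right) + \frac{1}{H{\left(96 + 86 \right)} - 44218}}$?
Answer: $\frac{\sqrt{253832243038}}{2706} \approx 186.19$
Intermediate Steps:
$H{\left(W \right)} = \left(8 + W\right)^{2}$
$\sqrt{\left(12396 - -22269\right) + \frac{1}{H{\left(96 + 86 \right)} - 44218}} = \sqrt{\left(12396 - -22269\right) + \frac{1}{\left(8 + \left(96 + 86\right)\right)^{2} - 44218}} = \sqrt{\left(12396 + 22269\right) + \frac{1}{\left(8 + 182\right)^{2} - 44218}} = \sqrt{34665 + \frac{1}{190^{2} - 44218}} = \sqrt{34665 + \frac{1}{36100 - 44218}} = \sqrt{34665 + \frac{1}{-8118}} = \sqrt{34665 - \frac{1}{8118}} = \sqrt{\frac{281410469}{8118}} = \frac{\sqrt{253832243038}}{2706}$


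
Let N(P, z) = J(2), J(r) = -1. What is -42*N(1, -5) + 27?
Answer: 69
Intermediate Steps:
N(P, z) = -1
-42*N(1, -5) + 27 = -42*(-1) + 27 = 42 + 27 = 69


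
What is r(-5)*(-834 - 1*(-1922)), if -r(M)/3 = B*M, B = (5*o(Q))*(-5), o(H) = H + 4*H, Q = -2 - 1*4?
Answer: 12240000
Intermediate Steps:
Q = -6 (Q = -2 - 4 = -6)
o(H) = 5*H
B = 750 (B = (5*(5*(-6)))*(-5) = (5*(-30))*(-5) = -150*(-5) = 750)
r(M) = -2250*M
r(-5)*(-834 - 1*(-1922)) = (-2250*(-5))*(-834 - 1*(-1922)) = 11250*(-834 + 1922) = 11250*1088 = 12240000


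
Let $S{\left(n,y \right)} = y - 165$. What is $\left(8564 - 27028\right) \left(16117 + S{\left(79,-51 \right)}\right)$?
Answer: $-293596064$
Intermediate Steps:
$S{\left(n,y \right)} = -165 + y$
$\left(8564 - 27028\right) \left(16117 + S{\left(79,-51 \right)}\right) = \left(8564 - 27028\right) \left(16117 - 216\right) = - 18464 \left(16117 - 216\right) = \left(-18464\right) 15901 = -293596064$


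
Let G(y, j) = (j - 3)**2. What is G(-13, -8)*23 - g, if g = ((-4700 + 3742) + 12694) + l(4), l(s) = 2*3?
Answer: -8959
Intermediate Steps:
l(s) = 6
g = 11742 (g = ((-4700 + 3742) + 12694) + 6 = (-958 + 12694) + 6 = 11736 + 6 = 11742)
G(y, j) = (-3 + j)**2
G(-13, -8)*23 - g = (-3 - 8)**2*23 - 1*11742 = (-11)**2*23 - 11742 = 121*23 - 11742 = 2783 - 11742 = -8959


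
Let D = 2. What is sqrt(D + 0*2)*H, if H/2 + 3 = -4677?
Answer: -9360*sqrt(2) ≈ -13237.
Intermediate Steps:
H = -9360 (H = -6 + 2*(-4677) = -6 - 9354 = -9360)
sqrt(D + 0*2)*H = sqrt(2 + 0*2)*(-9360) = sqrt(2 + 0)*(-9360) = sqrt(2)*(-9360) = -9360*sqrt(2)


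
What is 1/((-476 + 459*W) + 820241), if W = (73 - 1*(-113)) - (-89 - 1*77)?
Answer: 1/981333 ≈ 1.0190e-6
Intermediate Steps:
W = 352 (W = (73 + 113) - (-89 - 77) = 186 - 1*(-166) = 186 + 166 = 352)
1/((-476 + 459*W) + 820241) = 1/((-476 + 459*352) + 820241) = 1/((-476 + 161568) + 820241) = 1/(161092 + 820241) = 1/981333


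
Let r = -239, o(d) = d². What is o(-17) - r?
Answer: 528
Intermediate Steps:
o(-17) - r = (-17)² - 1*(-239) = 289 + 239 = 528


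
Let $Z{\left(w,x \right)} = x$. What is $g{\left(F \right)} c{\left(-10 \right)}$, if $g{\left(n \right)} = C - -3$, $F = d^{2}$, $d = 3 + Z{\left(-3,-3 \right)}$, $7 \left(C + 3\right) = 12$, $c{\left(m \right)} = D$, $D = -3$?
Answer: $- \frac{36}{7} \approx -5.1429$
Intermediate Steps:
$c{\left(m \right)} = -3$
$C = - \frac{9}{7}$ ($C = -3 + \frac{1}{7} \cdot 12 = -3 + \frac{12}{7} = - \frac{9}{7} \approx -1.2857$)
$d = 0$ ($d = 3 - 3 = 0$)
$F = 0$ ($F = 0^{2} = 0$)
$g{\left(n \right)} = \frac{12}{7}$ ($g{\left(n \right)} = - \frac{9}{7} - -3 = - \frac{9}{7} + 3 = \frac{12}{7}$)
$g{\left(F \right)} c{\left(-10 \right)} = \frac{12}{7} \left(-3\right) = - \frac{36}{7}$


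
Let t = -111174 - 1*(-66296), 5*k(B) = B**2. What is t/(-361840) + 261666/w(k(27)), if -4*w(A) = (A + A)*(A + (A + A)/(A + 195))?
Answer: -74314458256691/3051818444520 ≈ -24.351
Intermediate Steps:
k(B) = B**2/5
t = -44878 (t = -111174 + 66296 = -44878)
w(A) = -A*(A + 2*A/(195 + A))/2 (w(A) = -(A + A)*(A + (A + A)/(A + 195))/4 = -2*A*(A + (2*A)/(195 + A))/4 = -2*A*(A + 2*A/(195 + A))/4 = -A*(A + 2*A/(195 + A))/2)
t/(-361840) + 261666/w(k(27)) = -44878/(-361840) + 261666/((((1/5)*27**2)**2*(-197 - 27**2/5)/(2*(195 + (1/5)*27**2)))) = -44878*(-1/361840) + 261666/((((1/5)*729)**2*(-197 - 729/5)/(2*(195 + (1/5)*729)))) = 22439/180920 + 261666/(((729/5)**2*(-197 - 1*729/5)/(2*(195 + 729/5)))) = 22439/180920 + 261666/(((1/2)*(531441/25)*(-197 - 729/5)/(1704/5))) = 22439/180920 + 261666/(((1/2)*(531441/25)*(5/1704)*(-1714/5))) = 22439/180920 + 261666/(-151814979/14200) = 22439/180920 + 261666*(-14200/151814979) = 22439/180920 - 412850800/16868331 = -74314458256691/3051818444520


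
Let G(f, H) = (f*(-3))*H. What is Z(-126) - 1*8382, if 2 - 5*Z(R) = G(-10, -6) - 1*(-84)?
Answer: -41812/5 ≈ -8362.4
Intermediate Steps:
G(f, H) = -3*H*f (G(f, H) = (-3*f)*H = -3*H*f)
Z(R) = 98/5 (Z(R) = ⅖ - (-3*(-6)*(-10) - 1*(-84))/5 = ⅖ - (-180 + 84)/5 = ⅖ - ⅕*(-96) = ⅖ + 96/5 = 98/5)
Z(-126) - 1*8382 = 98/5 - 1*8382 = 98/5 - 8382 = -41812/5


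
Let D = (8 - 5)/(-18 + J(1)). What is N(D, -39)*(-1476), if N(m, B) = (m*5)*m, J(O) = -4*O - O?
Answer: -66420/529 ≈ -125.56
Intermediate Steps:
J(O) = -5*O
D = -3/23 (D = (8 - 5)/(-18 - 5*1) = 3/(-18 - 5) = 3/(-23) = 3*(-1/23) = -3/23 ≈ -0.13043)
N(m, B) = 5*m**2 (N(m, B) = (5*m)*m = 5*m**2)
N(D, -39)*(-1476) = (5*(-3/23)**2)*(-1476) = (5*(9/529))*(-1476) = (45/529)*(-1476) = -66420/529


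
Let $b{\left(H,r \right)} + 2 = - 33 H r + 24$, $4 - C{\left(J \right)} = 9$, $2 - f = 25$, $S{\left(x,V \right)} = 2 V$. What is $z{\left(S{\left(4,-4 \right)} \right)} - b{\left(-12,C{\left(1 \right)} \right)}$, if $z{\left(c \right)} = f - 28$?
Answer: $1907$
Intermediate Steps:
$f = -23$ ($f = 2 - 25 = -23$)
$C{\left(J \right)} = -5$ ($C{\left(J \right)} = 4 - 9 = -5$)
$b{\left(H,r \right)} = 22 - 33 H r$ ($b{\left(H,r \right)} = -2 + \left(- 33 H r + 24\right) = -2 - \left(-24 + 33 H r\right) = 22 - 33 H r$)
$z{\left(c \right)} = -51$ ($z{\left(c \right)} = -23 - 28 = -51$)
$z{\left(S{\left(4,-4 \right)} \right)} - b{\left(-12,C{\left(1 \right)} \right)} = -51 - \left(22 - \left(-396\right) \left(-5\right)\right) = -51 - \left(22 - 1980\right) = -51 - -1958 = -51 + 1958 = 1907$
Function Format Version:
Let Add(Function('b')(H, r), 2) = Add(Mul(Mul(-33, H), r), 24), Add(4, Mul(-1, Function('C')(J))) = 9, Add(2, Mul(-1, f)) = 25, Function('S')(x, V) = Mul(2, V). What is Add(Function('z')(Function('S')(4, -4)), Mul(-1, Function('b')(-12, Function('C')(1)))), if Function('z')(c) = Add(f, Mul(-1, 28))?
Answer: 1907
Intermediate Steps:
f = -23 (f = Add(2, Mul(-1, 25)) = Add(2, -25) = -23)
Function('C')(J) = -5 (Function('C')(J) = Add(4, Mul(-1, 9)) = Add(4, -9) = -5)
Function('b')(H, r) = Add(22, Mul(-33, H, r)) (Function('b')(H, r) = Add(-2, Add(Mul(Mul(-33, H), r), 24)) = Add(-2, Add(Mul(-33, H, r), 24)) = Add(-2, Add(24, Mul(-33, H, r))) = Add(22, Mul(-33, H, r)))
Function('z')(c) = -51 (Function('z')(c) = Add(-23, Mul(-1, 28)) = Add(-23, -28) = -51)
Add(Function('z')(Function('S')(4, -4)), Mul(-1, Function('b')(-12, Function('C')(1)))) = Add(-51, Mul(-1, Add(22, Mul(-33, -12, -5)))) = Add(-51, Mul(-1, Add(22, -1980))) = Add(-51, Mul(-1, -1958)) = Add(-51, 1958) = 1907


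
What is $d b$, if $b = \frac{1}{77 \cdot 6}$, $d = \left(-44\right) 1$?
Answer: $- \frac{2}{21} \approx -0.095238$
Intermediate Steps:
$d = -44$
$b = \frac{1}{462} \approx 0.0021645$
$d b = \left(-44\right) \frac{1}{462} = - \frac{2}{21}$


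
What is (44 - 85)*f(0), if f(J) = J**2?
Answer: 0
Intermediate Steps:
(44 - 85)*f(0) = (44 - 85)*0**2 = -41*0 = 0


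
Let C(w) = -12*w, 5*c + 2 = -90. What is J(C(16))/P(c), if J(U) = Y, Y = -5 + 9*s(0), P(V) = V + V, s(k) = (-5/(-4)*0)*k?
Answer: 25/184 ≈ 0.13587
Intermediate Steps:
c = -92/5 (c = -2/5 + (1/5)*(-90) = -2/5 - 18 = -92/5 ≈ -18.400)
s(k) = 0 (s(k) = (-5*(-1/4)*0)*k = ((5/4)*0)*k = 0*k = 0)
P(V) = 2*V
Y = -5 (Y = -5 + 9*0 = -5 + 0 = -5)
J(U) = -5
J(C(16))/P(c) = -5/(2*(-92/5)) = -5/(-184/5) = -5*(-5/184) = 25/184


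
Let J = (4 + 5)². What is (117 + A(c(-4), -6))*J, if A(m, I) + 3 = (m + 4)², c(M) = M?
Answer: 9234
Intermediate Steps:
J = 81 (J = 9² = 81)
A(m, I) = -3 + (4 + m)² (A(m, I) = -3 + (m + 4)² = -3 + (4 + m)²)
(117 + A(c(-4), -6))*J = (117 + (-3 + (4 - 4)²))*81 = (117 + (-3 + 0²))*81 = (117 + (-3 + 0))*81 = (117 - 3)*81 = 114*81 = 9234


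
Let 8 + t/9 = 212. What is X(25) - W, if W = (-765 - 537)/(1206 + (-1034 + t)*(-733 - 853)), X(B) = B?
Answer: 2269132/90769 ≈ 24.999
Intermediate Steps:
t = 1836 (t = -72 + 9*212 = -72 + 1908 = 1836)
W = 93/90769 (W = (-765 - 537)/(1206 + (-1034 + 1836)*(-733 - 853)) = -1302/(1206 + 802*(-1586)) = -1302/(1206 - 1271972) = -1302/(-1270766) = -1302*(-1/1270766) = 93/90769 ≈ 0.0010246)
X(25) - W = 25 - 1*93/90769 = 25 - 93/90769 = 2269132/90769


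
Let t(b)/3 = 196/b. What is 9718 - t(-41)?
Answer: 399026/41 ≈ 9732.3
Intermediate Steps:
t(b) = 588/b (t(b) = 3*(196/b) = 588/b)
9718 - t(-41) = 9718 - 588/(-41) = 9718 - 588*(-1)/41 = 9718 - 1*(-588/41) = 9718 + 588/41 = 399026/41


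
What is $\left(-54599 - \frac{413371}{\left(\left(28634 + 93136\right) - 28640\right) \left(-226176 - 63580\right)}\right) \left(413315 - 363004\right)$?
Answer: $- \frac{74125848670681436539}{26984976280} \approx -2.7469 \cdot 10^{9}$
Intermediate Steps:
$\left(-54599 - \frac{413371}{\left(\left(28634 + 93136\right) - 28640\right) \left(-226176 - 63580\right)}\right) \left(413315 - 363004\right) = \left(-54599 - \frac{413371}{\left(121770 - 28640\right) \left(-289756\right)}\right) 50311 = \left(-54599 - \frac{413371}{93130 \left(-289756\right)}\right) 50311 = \left(-54599 - \frac{413371}{-26984976280}\right) 50311 = \left(-54599 - - \frac{413371}{26984976280}\right) 50311 = \left(-54599 + \frac{413371}{26984976280}\right) 50311 = \left(- \frac{1473352719498349}{26984976280}\right) 50311 = - \frac{74125848670681436539}{26984976280}$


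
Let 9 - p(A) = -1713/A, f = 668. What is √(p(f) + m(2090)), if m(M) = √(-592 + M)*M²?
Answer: 5*√(51603 + 19491510544*√1498)/334 ≈ 13002.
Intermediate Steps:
p(A) = 9 + 1713/A (p(A) = 9 - (-1713)/A = 9 + 1713/A)
m(M) = M²*√(-592 + M)
√(p(f) + m(2090)) = √((9 + 1713/668) + 2090²*√(-592 + 2090)) = √((9 + 1713*(1/668)) + 4368100*√1498) = √((9 + 1713/668) + 4368100*√1498) = √(7725/668 + 4368100*√1498)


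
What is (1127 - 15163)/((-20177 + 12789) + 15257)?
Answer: -14036/7869 ≈ -1.7837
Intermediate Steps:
(1127 - 15163)/((-20177 + 12789) + 15257) = -14036/(-7388 + 15257) = -14036/7869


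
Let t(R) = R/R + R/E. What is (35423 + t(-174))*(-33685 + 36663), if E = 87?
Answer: 105486716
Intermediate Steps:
t(R) = 1 + R/87 (t(R) = R/R + R/87 = 1 + R*(1/87) = 1 + R/87)
(35423 + t(-174))*(-33685 + 36663) = (35423 + (1 + (1/87)*(-174)))*(-33685 + 36663) = (35423 + (1 - 2))*2978 = (35423 - 1)*2978 = 35422*2978 = 105486716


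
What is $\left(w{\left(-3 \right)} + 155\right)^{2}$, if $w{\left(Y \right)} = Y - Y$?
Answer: $24025$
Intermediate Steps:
$w{\left(Y \right)} = 0$
$\left(w{\left(-3 \right)} + 155\right)^{2} = \left(0 + 155\right)^{2} = 155^{2} = 24025$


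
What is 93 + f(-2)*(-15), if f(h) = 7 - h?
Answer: -42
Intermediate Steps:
93 + f(-2)*(-15) = 93 + (7 - 1*(-2))*(-15) = 93 + (7 + 2)*(-15) = 93 + 9*(-15) = 93 - 135 = -42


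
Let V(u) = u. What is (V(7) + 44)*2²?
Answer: 204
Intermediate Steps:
(V(7) + 44)*2² = (7 + 44)*2² = 51*4 = 204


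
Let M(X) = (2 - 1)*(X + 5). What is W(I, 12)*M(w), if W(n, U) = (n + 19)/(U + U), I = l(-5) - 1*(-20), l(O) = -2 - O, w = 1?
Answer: 21/2 ≈ 10.500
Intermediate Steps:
I = 23 (I = (-2 - 1*(-5)) - 1*(-20) = (-2 + 5) + 20 = 3 + 20 = 23)
W(n, U) = (19 + n)/(2*U) (W(n, U) = (19 + n)/((2*U)) = (19 + n)*(1/(2*U)) = (19 + n)/(2*U))
M(X) = 5 + X (M(X) = 1*(5 + X) = 5 + X)
W(I, 12)*M(w) = ((½)*(19 + 23)/12)*(5 + 1) = ((½)*(1/12)*42)*6 = (7/4)*6 = 21/2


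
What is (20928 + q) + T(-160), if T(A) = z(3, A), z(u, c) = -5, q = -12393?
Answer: 8530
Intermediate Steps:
T(A) = -5
(20928 + q) + T(-160) = (20928 - 12393) - 5 = 8535 - 5 = 8530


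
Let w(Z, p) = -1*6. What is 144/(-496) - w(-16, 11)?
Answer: 177/31 ≈ 5.7097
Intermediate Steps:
w(Z, p) = -6
144/(-496) - w(-16, 11) = 144/(-496) - 1*(-6) = 144*(-1/496) + 6 = -9/31 + 6 = 177/31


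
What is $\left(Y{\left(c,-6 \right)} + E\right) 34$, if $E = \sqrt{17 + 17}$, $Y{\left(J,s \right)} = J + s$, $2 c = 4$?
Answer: $-136 + 34 \sqrt{34} \approx 62.252$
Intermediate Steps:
$c = 2$ ($c = \frac{1}{2} \cdot 4 = 2$)
$E = \sqrt{34} \approx 5.8309$
$\left(Y{\left(c,-6 \right)} + E\right) 34 = \left(\left(2 - 6\right) + \sqrt{34}\right) 34 = \left(-4 + \sqrt{34}\right) 34 = -136 + 34 \sqrt{34}$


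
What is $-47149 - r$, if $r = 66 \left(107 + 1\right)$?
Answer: $-54277$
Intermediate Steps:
$r = 7128$ ($r = 66 \cdot 108 = 7128$)
$-47149 - r = -47149 - 7128 = -54277$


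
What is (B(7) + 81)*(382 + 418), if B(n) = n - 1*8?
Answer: 64000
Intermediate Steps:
B(n) = -8 + n (B(n) = n - 8 = -8 + n)
(B(7) + 81)*(382 + 418) = ((-8 + 7) + 81)*(382 + 418) = (-1 + 81)*800 = 80*800 = 64000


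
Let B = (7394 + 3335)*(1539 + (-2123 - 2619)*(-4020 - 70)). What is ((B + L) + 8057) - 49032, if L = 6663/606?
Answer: 42036819248573/202 ≈ 2.0810e+11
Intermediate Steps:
L = 2221/202 (L = 6663*(1/606) = 2221/202 ≈ 10.995)
B = 208103106551 (B = 10729*(1539 - 4742*(-4090)) = 10729*(1539 + 19394780) = 10729*19396319 = 208103106551)
((B + L) + 8057) - 49032 = ((208103106551 + 2221/202) + 8057) - 49032 = (42036827525523/202 + 8057) - 49032 = 42036829153037/202 - 49032 = 42036819248573/202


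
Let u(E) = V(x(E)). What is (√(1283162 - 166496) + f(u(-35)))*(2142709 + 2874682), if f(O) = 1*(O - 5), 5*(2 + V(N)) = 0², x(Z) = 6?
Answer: -35121737 + 45156519*√13786 ≈ 5.2669e+9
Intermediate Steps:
V(N) = -2 (V(N) = -2 + (⅕)*0² = -2 + (⅕)*0 = -2 + 0 = -2)
u(E) = -2
f(O) = -5 + O (f(O) = 1*(-5 + O) = -5 + O)
(√(1283162 - 166496) + f(u(-35)))*(2142709 + 2874682) = (√(1283162 - 166496) + (-5 - 2))*(2142709 + 2874682) = (√1116666 - 7)*5017391 = (9*√13786 - 7)*5017391 = (-7 + 9*√13786)*5017391 = -35121737 + 45156519*√13786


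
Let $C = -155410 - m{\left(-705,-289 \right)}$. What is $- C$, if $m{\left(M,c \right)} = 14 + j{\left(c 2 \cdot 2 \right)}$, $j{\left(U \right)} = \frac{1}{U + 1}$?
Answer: $\frac{179514719}{1155} \approx 1.5542 \cdot 10^{5}$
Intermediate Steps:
$j{\left(U \right)} = \frac{1}{1 + U}$
$m{\left(M,c \right)} = 14 + \frac{1}{1 + 4 c}$ ($m{\left(M,c \right)} = 14 + \frac{1}{1 + c 2 \cdot 2} = 14 + \frac{1}{1 + 2 c 2} = 14 + \frac{1}{1 + 4 c}$)
$C = - \frac{179514719}{1155}$ ($C = -155410 - \frac{15 + 56 \left(-289\right)}{1 + 4 \left(-289\right)} = -155410 - \frac{15 - 16184}{1 - 1156} = -155410 - \frac{1}{-1155} \left(-16169\right) = -155410 - \left(- \frac{1}{1155}\right) \left(-16169\right) = -155410 - \frac{16169}{1155} = - \frac{179514719}{1155} \approx -1.5542 \cdot 10^{5}$)
$- C = \left(-1\right) \left(- \frac{179514719}{1155}\right) = \frac{179514719}{1155}$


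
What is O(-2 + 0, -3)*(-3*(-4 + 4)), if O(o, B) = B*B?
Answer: 0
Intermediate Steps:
O(o, B) = B²
O(-2 + 0, -3)*(-3*(-4 + 4)) = (-3)²*(-3*(-4 + 4)) = 9*(-3*0) = 9*0 = 0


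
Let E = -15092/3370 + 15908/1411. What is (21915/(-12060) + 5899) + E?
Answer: 3761893532907/637179380 ≈ 5904.0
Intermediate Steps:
E = 16157574/2377535 (E = -15092*1/3370 + 15908*(1/1411) = -7546/1685 + 15908/1411 = 16157574/2377535 ≈ 6.7959)
(21915/(-12060) + 5899) + E = (21915/(-12060) + 5899) + 16157574/2377535 = (21915*(-1/12060) + 5899) + 16157574/2377535 = (-487/268 + 5899) + 16157574/2377535 = 1580445/268 + 16157574/2377535 = 3761893532907/637179380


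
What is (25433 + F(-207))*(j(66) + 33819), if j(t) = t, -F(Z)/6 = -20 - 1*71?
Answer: 880298415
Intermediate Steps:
F(Z) = 546 (F(Z) = -6*(-20 - 1*71) = -6*(-20 - 71) = -6*(-91) = 546)
(25433 + F(-207))*(j(66) + 33819) = (25433 + 546)*(66 + 33819) = 25979*33885 = 880298415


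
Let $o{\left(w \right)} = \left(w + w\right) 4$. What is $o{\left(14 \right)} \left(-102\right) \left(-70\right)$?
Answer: $799680$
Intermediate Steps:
$o{\left(w \right)} = 8 w$ ($o{\left(w \right)} = 2 w 4 = 8 w$)
$o{\left(14 \right)} \left(-102\right) \left(-70\right) = 8 \cdot 14 \left(-102\right) \left(-70\right) = 112 \left(-102\right) \left(-70\right) = \left(-11424\right) \left(-70\right) = 799680$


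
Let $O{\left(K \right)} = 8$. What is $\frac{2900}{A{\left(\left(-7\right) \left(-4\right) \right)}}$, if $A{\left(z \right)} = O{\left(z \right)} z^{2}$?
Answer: $\frac{725}{1568} \approx 0.46237$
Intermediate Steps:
$A{\left(z \right)} = 8 z^{2}$
$\frac{2900}{A{\left(\left(-7\right) \left(-4\right) \right)}} = \frac{2900}{8 \left(\left(-7\right) \left(-4\right)\right)^{2}} = \frac{2900}{8 \cdot 28^{2}} = \frac{2900}{8 \cdot 784} = \frac{2900}{6272} = 2900 \cdot \frac{1}{6272} = \frac{725}{1568}$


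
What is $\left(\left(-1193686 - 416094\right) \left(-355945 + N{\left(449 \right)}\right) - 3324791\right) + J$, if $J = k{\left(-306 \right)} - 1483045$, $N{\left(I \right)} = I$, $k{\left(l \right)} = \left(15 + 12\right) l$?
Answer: $572265534782$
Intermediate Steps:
$k{\left(l \right)} = 27 l$
$J = -1491307$ ($J = 27 \left(-306\right) - 1483045 = -8262 - 1483045 = -1491307$)
$\left(\left(-1193686 - 416094\right) \left(-355945 + N{\left(449 \right)}\right) - 3324791\right) + J = \left(\left(-1193686 - 416094\right) \left(-355945 + 449\right) - 3324791\right) - 1491307 = \left(\left(-1609780\right) \left(-355496\right) - 3324791\right) - 1491307 = \left(572270350880 - 3324791\right) - 1491307 = 572267026089 - 1491307 = 572265534782$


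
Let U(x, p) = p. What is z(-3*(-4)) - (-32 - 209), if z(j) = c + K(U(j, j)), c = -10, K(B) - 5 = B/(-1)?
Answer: 224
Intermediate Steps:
K(B) = 5 - B (K(B) = 5 + B/(-1) = 5 + B*(-1) = 5 - B)
z(j) = -5 - j (z(j) = -10 + (5 - j) = -5 - j)
z(-3*(-4)) - (-32 - 209) = (-5 - (-3)*(-4)) - (-32 - 209) = (-5 - 1*12) - 1*(-241) = (-5 - 12) + 241 = -17 + 241 = 224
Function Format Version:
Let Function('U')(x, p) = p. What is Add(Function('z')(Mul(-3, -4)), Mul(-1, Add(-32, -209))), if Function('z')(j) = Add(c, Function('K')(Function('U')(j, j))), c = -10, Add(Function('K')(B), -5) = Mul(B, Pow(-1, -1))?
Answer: 224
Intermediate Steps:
Function('K')(B) = Add(5, Mul(-1, B)) (Function('K')(B) = Add(5, Mul(B, Pow(-1, -1))) = Add(5, Mul(B, -1)) = Add(5, Mul(-1, B)))
Function('z')(j) = Add(-5, Mul(-1, j)) (Function('z')(j) = Add(-10, Add(5, Mul(-1, j))) = Add(-5, Mul(-1, j)))
Add(Function('z')(Mul(-3, -4)), Mul(-1, Add(-32, -209))) = Add(Add(-5, Mul(-1, Mul(-3, -4))), Mul(-1, Add(-32, -209))) = Add(Add(-5, Mul(-1, 12)), Mul(-1, -241)) = Add(Add(-5, -12), 241) = Add(-17, 241) = 224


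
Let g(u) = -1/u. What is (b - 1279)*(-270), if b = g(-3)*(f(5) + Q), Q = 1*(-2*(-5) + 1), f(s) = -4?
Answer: 344700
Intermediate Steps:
Q = 11 (Q = 1*(10 + 1) = 1*11 = 11)
b = 7/3 (b = (-1/(-3))*(-4 + 11) = -1*(-⅓)*7 = (⅓)*7 = 7/3 ≈ 2.3333)
(b - 1279)*(-270) = (7/3 - 1279)*(-270) = -3830/3*(-270) = 344700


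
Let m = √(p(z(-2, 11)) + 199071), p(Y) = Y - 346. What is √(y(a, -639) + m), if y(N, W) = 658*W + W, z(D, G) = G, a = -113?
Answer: √(-421101 + 4*√12421) ≈ 648.58*I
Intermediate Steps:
y(N, W) = 659*W
p(Y) = -346 + Y
m = 4*√12421 (m = √((-346 + 11) + 199071) = √(-335 + 199071) = √198736 = 4*√12421 ≈ 445.80)
√(y(a, -639) + m) = √(659*(-639) + 4*√12421) = √(-421101 + 4*√12421)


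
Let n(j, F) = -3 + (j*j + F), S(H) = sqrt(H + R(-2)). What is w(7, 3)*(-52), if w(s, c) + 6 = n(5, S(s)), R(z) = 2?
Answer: -988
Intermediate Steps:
S(H) = sqrt(2 + H) (S(H) = sqrt(H + 2) = sqrt(2 + H))
n(j, F) = -3 + F + j**2 (n(j, F) = -3 + (j**2 + F) = -3 + (F + j**2) = -3 + F + j**2)
w(s, c) = 16 + sqrt(2 + s) (w(s, c) = -6 + (-3 + sqrt(2 + s) + 5**2) = -6 + (-3 + sqrt(2 + s) + 25) = -6 + (22 + sqrt(2 + s)) = 16 + sqrt(2 + s))
w(7, 3)*(-52) = (16 + sqrt(2 + 7))*(-52) = (16 + sqrt(9))*(-52) = (16 + 3)*(-52) = 19*(-52) = -988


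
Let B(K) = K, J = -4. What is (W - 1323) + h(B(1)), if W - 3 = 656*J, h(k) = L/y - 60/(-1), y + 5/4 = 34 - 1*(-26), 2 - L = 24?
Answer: -912828/235 ≈ -3884.4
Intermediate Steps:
L = -22 (L = 2 - 1*24 = 2 - 24 = -22)
y = 235/4 (y = -5/4 + (34 - 1*(-26)) = -5/4 + (34 + 26) = -5/4 + 60 = 235/4 ≈ 58.750)
h(k) = 14012/235 (h(k) = -22/235/4 - 60/(-1) = -22*4/235 - 60*(-1) = -88/235 + 60 = 14012/235)
W = -2621 (W = 3 + 656*(-4) = 3 - 2624 = -2621)
(W - 1323) + h(B(1)) = (-2621 - 1323) + 14012/235 = -3944 + 14012/235 = -912828/235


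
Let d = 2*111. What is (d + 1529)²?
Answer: 3066001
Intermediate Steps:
d = 222
(d + 1529)² = (222 + 1529)² = 1751² = 3066001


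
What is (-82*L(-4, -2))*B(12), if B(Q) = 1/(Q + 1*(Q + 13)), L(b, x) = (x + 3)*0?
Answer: 0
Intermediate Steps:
L(b, x) = 0 (L(b, x) = (3 + x)*0 = 0)
B(Q) = 1/(13 + 2*Q) (B(Q) = 1/(Q + 1*(13 + Q)) = 1/(Q + (13 + Q)) = 1/(13 + 2*Q))
(-82*L(-4, -2))*B(12) = (-82*0)/(13 + 2*12) = 0/(13 + 24) = 0/37 = 0*(1/37) = 0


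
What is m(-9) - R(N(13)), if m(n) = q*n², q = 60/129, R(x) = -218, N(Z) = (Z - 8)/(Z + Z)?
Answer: 10994/43 ≈ 255.67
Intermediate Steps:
N(Z) = (-8 + Z)/(2*Z) (N(Z) = (-8 + Z)/((2*Z)) = (-8 + Z)*(1/(2*Z)) = (-8 + Z)/(2*Z))
q = 20/43 (q = 60*(1/129) = 20/43 ≈ 0.46512)
m(n) = 20*n²/43
m(-9) - R(N(13)) = (20/43)*(-9)² - 1*(-218) = (20/43)*81 + 218 = 1620/43 + 218 = 10994/43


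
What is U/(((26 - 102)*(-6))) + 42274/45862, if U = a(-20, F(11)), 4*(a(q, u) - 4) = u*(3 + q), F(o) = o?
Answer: 26417/31904 ≈ 0.82802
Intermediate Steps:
a(q, u) = 4 + u*(3 + q)/4 (a(q, u) = 4 + (u*(3 + q))/4 = 4 + u*(3 + q)/4)
U = -171/4 (U = 4 + (3/4)*11 + (1/4)*(-20)*11 = 4 + 33/4 - 55 = -171/4 ≈ -42.750)
U/(((26 - 102)*(-6))) + 42274/45862 = -171*(-1/(6*(26 - 102)))/4 + 42274/45862 = -171/(4*((-76*(-6)))) + 42274*(1/45862) = -171/4/456 + 919/997 = -171/4*1/456 + 919/997 = -3/32 + 919/997 = 26417/31904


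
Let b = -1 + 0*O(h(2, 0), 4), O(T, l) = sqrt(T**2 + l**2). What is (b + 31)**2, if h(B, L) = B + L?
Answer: 900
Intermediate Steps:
b = -1 (b = -1 + 0*sqrt((2 + 0)**2 + 4**2) = -1 + 0*sqrt(2**2 + 16) = -1 + 0*sqrt(4 + 16) = -1 + 0*sqrt(20) = -1 + 0*(2*sqrt(5)) = -1 + 0 = -1)
(b + 31)**2 = (-1 + 31)**2 = 30**2 = 900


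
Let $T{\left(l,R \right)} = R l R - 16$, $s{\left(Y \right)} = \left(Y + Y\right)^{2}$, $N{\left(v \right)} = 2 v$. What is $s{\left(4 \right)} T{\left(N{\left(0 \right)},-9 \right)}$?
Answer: $-1024$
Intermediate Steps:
$s{\left(Y \right)} = 4 Y^{2}$ ($s{\left(Y \right)} = \left(2 Y\right)^{2} = 4 Y^{2}$)
$T{\left(l,R \right)} = -16 + l R^{2}$ ($T{\left(l,R \right)} = l R^{2} - 16 = -16 + l R^{2}$)
$s{\left(4 \right)} T{\left(N{\left(0 \right)},-9 \right)} = 4 \cdot 4^{2} \left(-16 + 2 \cdot 0 \left(-9\right)^{2}\right) = 4 \cdot 16 \left(-16 + 0 \cdot 81\right) = 64 \left(-16 + 0\right) = 64 \left(-16\right) = -1024$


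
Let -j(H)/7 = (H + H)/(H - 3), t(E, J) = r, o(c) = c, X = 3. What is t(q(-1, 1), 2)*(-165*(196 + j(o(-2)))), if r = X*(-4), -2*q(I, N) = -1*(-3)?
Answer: 376992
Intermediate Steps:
q(I, N) = -3/2 (q(I, N) = -(-1)*(-3)/2 = -1/2*3 = -3/2)
r = -12 (r = 3*(-4) = -12)
t(E, J) = -12
j(H) = -14*H/(-3 + H) (j(H) = -7*(H + H)/(H - 3) = -7*2*H/(-3 + H) = -14*H/(-3 + H))
t(q(-1, 1), 2)*(-165*(196 + j(o(-2)))) = -(-1980)*(196 - 14*(-2)/(-3 - 2)) = -(-1980)*(196 - 14*(-2)/(-5)) = -(-1980)*(196 - 14*(-2)*(-1/5)) = -(-1980)*(196 - 28/5) = -(-1980)*952/5 = -12*(-31416) = 376992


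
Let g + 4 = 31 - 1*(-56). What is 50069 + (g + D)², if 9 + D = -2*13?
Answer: 52373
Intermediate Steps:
g = 83 (g = -4 + (31 - 1*(-56)) = -4 + (31 + 56) = -4 + 87 = 83)
D = -35 (D = -9 - 2*13 = -9 - 26 = -35)
50069 + (g + D)² = 50069 + (83 - 35)² = 50069 + 48² = 50069 + 2304 = 52373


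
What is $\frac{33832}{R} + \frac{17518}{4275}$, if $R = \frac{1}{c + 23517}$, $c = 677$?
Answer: $\frac{184169567722}{225} \approx 8.1853 \cdot 10^{8}$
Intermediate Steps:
$R = \frac{1}{24194}$ ($R = \frac{1}{677 + 23517} = \frac{1}{24194} \approx 4.1333 \cdot 10^{-5}$)
$\frac{33832}{R} + \frac{17518}{4275} = 33832 \frac{1}{\frac{1}{24194}} + \frac{17518}{4275} = 33832 \cdot 24194 + 17518 \cdot \frac{1}{4275} = 818531408 + \frac{922}{225} = \frac{184169567722}{225}$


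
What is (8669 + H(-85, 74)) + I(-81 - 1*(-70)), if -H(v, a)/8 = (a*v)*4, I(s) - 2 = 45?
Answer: 209996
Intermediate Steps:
I(s) = 47 (I(s) = 2 + 45 = 47)
H(v, a) = -32*a*v (H(v, a) = -8*a*v*4 = -32*a*v)
(8669 + H(-85, 74)) + I(-81 - 1*(-70)) = (8669 - 32*74*(-85)) + 47 = (8669 + 201280) + 47 = 209949 + 47 = 209996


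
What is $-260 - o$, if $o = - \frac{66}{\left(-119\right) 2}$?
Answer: $- \frac{30973}{119} \approx -260.28$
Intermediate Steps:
$o = \frac{33}{119}$ ($o = - \frac{66}{-238} = \left(-66\right) \left(- \frac{1}{238}\right) = \frac{33}{119} \approx 0.27731$)
$-260 - o = -260 - \frac{33}{119} = - \frac{30973}{119}$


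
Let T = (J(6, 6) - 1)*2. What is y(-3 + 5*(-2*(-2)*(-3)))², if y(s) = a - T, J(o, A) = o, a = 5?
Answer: 25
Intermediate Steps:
T = 10 (T = (6 - 1)*2 = 5*2 = 10)
y(s) = -5 (y(s) = 5 - 1*10 = 5 - 10 = -5)
y(-3 + 5*(-2*(-2)*(-3)))² = (-5)² = 25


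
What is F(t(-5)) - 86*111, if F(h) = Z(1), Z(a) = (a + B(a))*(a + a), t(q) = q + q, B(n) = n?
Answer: -9542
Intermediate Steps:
t(q) = 2*q
Z(a) = 4*a**2 (Z(a) = (a + a)*(a + a) = (2*a)*(2*a) = 4*a**2)
F(h) = 4 (F(h) = 4*1**2 = 4*1 = 4)
F(t(-5)) - 86*111 = 4 - 86*111 = 4 - 9546 = -9542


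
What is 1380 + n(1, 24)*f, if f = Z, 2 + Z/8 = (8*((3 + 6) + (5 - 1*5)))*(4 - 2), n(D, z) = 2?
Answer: 3652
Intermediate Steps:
Z = 1136 (Z = -16 + 8*((8*((3 + 6) + (5 - 1*5)))*(4 - 2)) = -16 + 8*((8*(9 + (5 - 5)))*2) = -16 + 8*((8*(9 + 0))*2) = -16 + 8*((8*9)*2) = -16 + 8*(72*2) = -16 + 8*144 = -16 + 1152 = 1136)
f = 1136
1380 + n(1, 24)*f = 1380 + 2*1136 = 1380 + 2272 = 3652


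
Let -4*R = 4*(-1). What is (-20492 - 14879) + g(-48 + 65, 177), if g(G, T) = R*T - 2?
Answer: -35196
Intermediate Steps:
R = 1 (R = -(-1) = -1/4*(-4) = 1)
g(G, T) = -2 + T (g(G, T) = 1*T - 2 = T - 2 = -2 + T)
(-20492 - 14879) + g(-48 + 65, 177) = (-20492 - 14879) + (-2 + 177) = -35371 + 175 = -35196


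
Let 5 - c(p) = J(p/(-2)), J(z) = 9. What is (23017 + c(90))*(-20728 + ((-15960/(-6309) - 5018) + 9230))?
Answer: -266397168588/701 ≈ -3.8002e+8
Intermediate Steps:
c(p) = -4 (c(p) = 5 - 1*9 = 5 - 9 = -4)
(23017 + c(90))*(-20728 + ((-15960/(-6309) - 5018) + 9230)) = (23017 - 4)*(-20728 + ((-15960/(-6309) - 5018) + 9230)) = 23013*(-20728 + ((-15960*(-1/6309) - 5018) + 9230)) = 23013*(-20728 + ((5320/2103 - 5018) + 9230)) = 23013*(-20728 + (-10547534/2103 + 9230)) = 23013*(-20728 + 8863156/2103) = 23013*(-34727828/2103) = -266397168588/701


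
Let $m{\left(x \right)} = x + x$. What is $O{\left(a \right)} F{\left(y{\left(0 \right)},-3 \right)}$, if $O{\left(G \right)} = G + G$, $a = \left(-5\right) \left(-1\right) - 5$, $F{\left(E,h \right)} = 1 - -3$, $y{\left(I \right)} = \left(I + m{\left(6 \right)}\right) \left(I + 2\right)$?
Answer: $0$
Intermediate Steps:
$m{\left(x \right)} = 2 x$
$y{\left(I \right)} = \left(2 + I\right) \left(12 + I\right)$ ($y{\left(I \right)} = \left(I + 2 \cdot 6\right) \left(I + 2\right) = \left(I + 12\right) \left(2 + I\right) = \left(12 + I\right) \left(2 + I\right) = \left(2 + I\right) \left(12 + I\right)$)
$F{\left(E,h \right)} = 4$ ($F{\left(E,h \right)} = 1 + 3 = 4$)
$a = 0$ ($a = 5 - 5 = 0$)
$O{\left(G \right)} = 2 G$
$O{\left(a \right)} F{\left(y{\left(0 \right)},-3 \right)} = 2 \cdot 0 \cdot 4 = 0 \cdot 4 = 0$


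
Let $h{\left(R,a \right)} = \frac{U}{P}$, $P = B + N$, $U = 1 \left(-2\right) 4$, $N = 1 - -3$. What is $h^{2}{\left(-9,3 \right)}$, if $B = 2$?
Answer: $\frac{16}{9} \approx 1.7778$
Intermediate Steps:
$N = 4$ ($N = 1 + 3 = 4$)
$U = -8$ ($U = \left(-2\right) 4 = -8$)
$P = 6$ ($P = 2 + 4 = 6$)
$h{\left(R,a \right)} = - \frac{4}{3}$ ($h{\left(R,a \right)} = - \frac{8}{6} = \left(-8\right) \frac{1}{6} = - \frac{4}{3}$)
$h^{2}{\left(-9,3 \right)} = \left(- \frac{4}{3}\right)^{2} = \frac{16}{9}$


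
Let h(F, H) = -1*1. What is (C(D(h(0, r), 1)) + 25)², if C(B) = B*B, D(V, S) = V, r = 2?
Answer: 676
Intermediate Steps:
h(F, H) = -1
C(B) = B²
(C(D(h(0, r), 1)) + 25)² = ((-1)² + 25)² = (1 + 25)² = 26² = 676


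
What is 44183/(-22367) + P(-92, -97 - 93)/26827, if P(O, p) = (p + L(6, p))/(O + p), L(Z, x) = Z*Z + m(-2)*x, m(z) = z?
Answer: -167129452552/84605570769 ≈ -1.9754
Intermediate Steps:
L(Z, x) = Z**2 - 2*x (L(Z, x) = Z*Z - 2*x = Z**2 - 2*x)
P(O, p) = (36 - p)/(O + p) (P(O, p) = (p + (6**2 - 2*p))/(O + p) = (p + (36 - 2*p))/(O + p) = (36 - p)/(O + p))
44183/(-22367) + P(-92, -97 - 93)/26827 = 44183/(-22367) + ((36 - (-97 - 93))/(-92 + (-97 - 93)))/26827 = 44183*(-1/22367) + ((36 - 1*(-190))/(-92 - 190))*(1/26827) = -44183/22367 + ((36 + 190)/(-282))*(1/26827) = -44183/22367 - 1/282*226*(1/26827) = -44183/22367 - 113/141*1/26827 = -44183/22367 - 113/3782607 = -167129452552/84605570769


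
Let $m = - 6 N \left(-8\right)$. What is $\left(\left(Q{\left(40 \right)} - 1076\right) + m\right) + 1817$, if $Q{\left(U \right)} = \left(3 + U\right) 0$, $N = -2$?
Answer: $645$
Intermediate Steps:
$Q{\left(U \right)} = 0$
$m = -96$ ($m = \left(-6\right) \left(-2\right) \left(-8\right) = 12 \left(-8\right) = -96$)
$\left(\left(Q{\left(40 \right)} - 1076\right) + m\right) + 1817 = \left(\left(0 - 1076\right) - 96\right) + 1817 = \left(-1076 - 96\right) + 1817 = -1172 + 1817 = 645$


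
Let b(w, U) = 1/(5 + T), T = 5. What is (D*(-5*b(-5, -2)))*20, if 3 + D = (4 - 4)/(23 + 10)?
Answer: 30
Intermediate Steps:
b(w, U) = 1/10 (b(w, U) = 1/(5 + 5) = 1/10)
D = -3 (D = -3 + (4 - 4)/(23 + 10) = -3 + 0/33 = -3 + 0*(1/33) = -3 + 0 = -3)
(D*(-5*b(-5, -2)))*20 = -(-15)/10*20 = -3*(-1/2)*20 = (3/2)*20 = 30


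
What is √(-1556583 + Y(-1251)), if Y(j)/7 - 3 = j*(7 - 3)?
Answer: I*√1591590 ≈ 1261.6*I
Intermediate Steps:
Y(j) = 21 + 28*j (Y(j) = 21 + 7*(j*(7 - 3)) = 21 + 7*(j*4) = 21 + 7*(4*j) = 21 + 28*j)
√(-1556583 + Y(-1251)) = √(-1556583 + (21 + 28*(-1251))) = √(-1556583 + (21 - 35028)) = √(-1556583 - 35007) = √(-1591590) = I*√1591590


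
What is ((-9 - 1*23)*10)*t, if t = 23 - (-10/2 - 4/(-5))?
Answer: -8704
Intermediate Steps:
t = 136/5 (t = 23 - (-10*½ - 4*(-⅕)) = 23 - (-5 + ⅘) = 23 - 1*(-21/5) = 23 + 21/5 = 136/5 ≈ 27.200)
((-9 - 1*23)*10)*t = ((-9 - 1*23)*10)*(136/5) = ((-9 - 23)*10)*(136/5) = -32*10*(136/5) = -320*136/5 = -8704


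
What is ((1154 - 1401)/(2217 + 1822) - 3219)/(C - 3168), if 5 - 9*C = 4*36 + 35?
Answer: 19502682/19310459 ≈ 1.0100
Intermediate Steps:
C = -58/3 (C = 5/9 - (4*36 + 35)/9 = 5/9 - (144 + 35)/9 = 5/9 - ⅑*179 = 5/9 - 179/9 = -58/3 ≈ -19.333)
((1154 - 1401)/(2217 + 1822) - 3219)/(C - 3168) = ((1154 - 1401)/(2217 + 1822) - 3219)/(-58/3 - 3168) = (-247/4039 - 3219)/(-9562/3) = (-247*1/4039 - 3219)*(-3/9562) = (-247/4039 - 3219)*(-3/9562) = -13001788/4039*(-3/9562) = 19502682/19310459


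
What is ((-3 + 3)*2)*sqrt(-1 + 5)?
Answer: 0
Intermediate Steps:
((-3 + 3)*2)*sqrt(-1 + 5) = (0*2)*sqrt(4) = 0*2 = 0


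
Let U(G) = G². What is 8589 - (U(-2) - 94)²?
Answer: 489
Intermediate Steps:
8589 - (U(-2) - 94)² = 8589 - ((-2)² - 94)² = 8589 - (4 - 94)² = 8589 - 1*(-90)² = 8589 - 1*8100 = 8589 - 8100 = 489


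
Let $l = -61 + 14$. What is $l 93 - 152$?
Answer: $-4523$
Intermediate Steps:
$l = -47$
$l 93 - 152 = \left(-47\right) 93 - 152 = -4371 - 152 = -4523$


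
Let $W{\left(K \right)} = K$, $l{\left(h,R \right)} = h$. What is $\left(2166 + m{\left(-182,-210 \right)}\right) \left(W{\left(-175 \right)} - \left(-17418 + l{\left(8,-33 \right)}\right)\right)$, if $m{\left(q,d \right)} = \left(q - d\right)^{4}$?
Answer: $10630927170$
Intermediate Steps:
$\left(2166 + m{\left(-182,-210 \right)}\right) \left(W{\left(-175 \right)} - \left(-17418 + l{\left(8,-33 \right)}\right)\right) = \left(2166 + \left(-210 - -182\right)^{4}\right) \left(-175 + \left(\left(15584 - 5694\right) + \left(7528 - 8\right)\right)\right) = \left(2166 + \left(-210 + 182\right)^{4}\right) \left(-175 + \left(9890 + \left(7528 - 8\right)\right)\right) = \left(2166 + \left(-28\right)^{4}\right) \left(-175 + \left(9890 + 7520\right)\right) = \left(2166 + 614656\right) \left(-175 + 17410\right) = 616822 \cdot 17235 = 10630927170$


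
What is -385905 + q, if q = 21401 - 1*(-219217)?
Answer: -145287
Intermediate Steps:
q = 240618 (q = 21401 + 219217 = 240618)
-385905 + q = -385905 + 240618 = -145287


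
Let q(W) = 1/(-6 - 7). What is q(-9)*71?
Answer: -71/13 ≈ -5.4615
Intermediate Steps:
q(W) = -1/13 (q(W) = 1/(-13) = -1/13)
q(-9)*71 = -1/13*71 = -71/13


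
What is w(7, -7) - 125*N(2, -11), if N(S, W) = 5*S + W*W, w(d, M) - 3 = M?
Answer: -16379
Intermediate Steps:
w(d, M) = 3 + M
N(S, W) = W² + 5*S (N(S, W) = 5*S + W² = W² + 5*S)
w(7, -7) - 125*N(2, -11) = (3 - 7) - 125*((-11)² + 5*2) = -4 - 125*(121 + 10) = -4 - 125*131 = -4 - 16375 = -16379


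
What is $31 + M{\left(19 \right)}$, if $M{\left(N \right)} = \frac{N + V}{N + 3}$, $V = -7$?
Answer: $\frac{347}{11} \approx 31.545$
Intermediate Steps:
$M{\left(N \right)} = \frac{-7 + N}{3 + N}$ ($M{\left(N \right)} = \frac{N - 7}{N + 3} = \frac{-7 + N}{3 + N}$)
$31 + M{\left(19 \right)} = 31 + \frac{-7 + 19}{3 + 19} = 31 + \frac{1}{22} \cdot 12 = 31 + \frac{6}{11} = \frac{347}{11}$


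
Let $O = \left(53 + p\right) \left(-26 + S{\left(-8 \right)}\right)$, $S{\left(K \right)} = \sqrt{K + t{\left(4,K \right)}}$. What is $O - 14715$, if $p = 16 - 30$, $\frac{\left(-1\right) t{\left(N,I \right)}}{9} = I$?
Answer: $-15417$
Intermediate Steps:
$t{\left(N,I \right)} = - 9 I$
$S{\left(K \right)} = 2 \sqrt{2} \sqrt{- K}$ ($S{\left(K \right)} = \sqrt{K - 9 K} = \sqrt{- 8 K} = 2 \sqrt{2} \sqrt{- K}$)
$p = -14$
$O = -702$ ($O = \left(53 - 14\right) \left(-26 + 2 \sqrt{2} \sqrt{\left(-1\right) \left(-8\right)}\right) = 39 \left(-26 + 2 \sqrt{2} \sqrt{8}\right) = 39 \left(-26 + 2 \sqrt{2} \cdot 2 \sqrt{2}\right) = 39 \left(-26 + 8\right) = 39 \left(-18\right) = -702$)
$O - 14715 = -702 - 14715 = -15417$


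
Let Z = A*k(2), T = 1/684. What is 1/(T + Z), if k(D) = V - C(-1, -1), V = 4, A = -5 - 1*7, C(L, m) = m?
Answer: -684/41039 ≈ -0.016667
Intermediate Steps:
A = -12 (A = -5 - 7 = -12)
T = 1/684 ≈ 0.0014620
k(D) = 5 (k(D) = 4 - 1*(-1) = 4 + 1 = 5)
Z = -60 (Z = -12*5 = -60)
1/(T + Z) = 1/(1/684 - 60) = 1/(-41039/684) = -684/41039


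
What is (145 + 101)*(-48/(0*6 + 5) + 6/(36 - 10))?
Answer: -149814/65 ≈ -2304.8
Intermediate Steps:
(145 + 101)*(-48/(0*6 + 5) + 6/(36 - 10)) = 246*(-48/(0 + 5) + 6/26) = 246*(-48/5 + 6*(1/26)) = 246*(-48*⅕ + 3/13) = 246*(-48/5 + 3/13) = 246*(-609/65) = -149814/65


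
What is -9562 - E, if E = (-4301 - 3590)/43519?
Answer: -416120787/43519 ≈ -9561.8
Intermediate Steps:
E = -7891/43519 (E = -7891*1/43519 = -7891/43519 ≈ -0.18132)
-9562 - E = -9562 - 1*(-7891/43519) = -9562 + 7891/43519 = -416120787/43519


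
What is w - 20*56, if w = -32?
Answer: -1152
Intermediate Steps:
w - 20*56 = -32 - 20*56 = -32 - 1120 = -1152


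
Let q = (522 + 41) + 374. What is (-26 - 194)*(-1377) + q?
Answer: 303877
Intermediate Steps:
q = 937 (q = 563 + 374 = 937)
(-26 - 194)*(-1377) + q = (-26 - 194)*(-1377) + 937 = -220*(-1377) + 937 = 302940 + 937 = 303877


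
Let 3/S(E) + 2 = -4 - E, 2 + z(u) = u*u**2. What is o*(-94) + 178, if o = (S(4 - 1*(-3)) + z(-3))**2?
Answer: -13543518/169 ≈ -80139.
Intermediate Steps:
z(u) = -2 + u**3 (z(u) = -2 + u*u**2 = -2 + u**3)
S(E) = 3/(-6 - E) (S(E) = 3/(-2 + (-4 - E)) = 3/(-6 - E))
o = 144400/169 (o = (-3/(6 + (4 - 1*(-3))) + (-2 + (-3)**3))**2 = (-3/(6 + (4 + 3)) + (-2 - 27))**2 = (-3/(6 + 7) - 29)**2 = (-3/13 - 29)**2 = (-380/13)**2 = 144400/169 ≈ 854.44)
o*(-94) + 178 = (144400/169)*(-94) + 178 = -13573600/169 + 178 = -13543518/169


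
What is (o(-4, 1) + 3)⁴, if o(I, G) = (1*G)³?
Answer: 256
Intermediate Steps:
o(I, G) = G³
(o(-4, 1) + 3)⁴ = (1³ + 3)⁴ = (1 + 3)⁴ = 4⁴ = 256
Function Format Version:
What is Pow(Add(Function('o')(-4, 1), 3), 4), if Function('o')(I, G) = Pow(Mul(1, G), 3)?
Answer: 256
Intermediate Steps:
Function('o')(I, G) = Pow(G, 3)
Pow(Add(Function('o')(-4, 1), 3), 4) = Pow(Add(Pow(1, 3), 3), 4) = Pow(Add(1, 3), 4) = Pow(4, 4) = 256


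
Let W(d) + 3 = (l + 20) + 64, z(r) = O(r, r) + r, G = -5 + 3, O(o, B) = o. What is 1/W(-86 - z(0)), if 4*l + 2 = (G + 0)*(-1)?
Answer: 1/81 ≈ 0.012346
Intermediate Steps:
G = -2
z(r) = 2*r (z(r) = r + r = 2*r)
l = 0 (l = -½ + ((-2 + 0)*(-1))/4 = -½ + (-2*(-1))/4 = -½ + (¼)*2 = -½ + ½ = 0)
W(d) = 81 (W(d) = -3 + ((0 + 20) + 64) = -3 + (20 + 64) = -3 + 84 = 81)
1/W(-86 - z(0)) = 1/81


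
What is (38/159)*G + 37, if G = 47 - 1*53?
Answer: 1885/53 ≈ 35.566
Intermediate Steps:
G = -6 (G = 47 - 53 = -6)
(38/159)*G + 37 = (38/159)*(-6) + 37 = -76/53 + 37 = 1885/53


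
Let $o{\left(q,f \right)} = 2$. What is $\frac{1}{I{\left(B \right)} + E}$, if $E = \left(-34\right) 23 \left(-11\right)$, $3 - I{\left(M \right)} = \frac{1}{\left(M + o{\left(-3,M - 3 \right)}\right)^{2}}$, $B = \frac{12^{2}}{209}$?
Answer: $\frac{315844}{2717793939} \approx 0.00011621$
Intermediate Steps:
$B = \frac{144}{209}$ ($B = 144 \cdot \frac{1}{209} = \frac{144}{209} \approx 0.689$)
$I{\left(M \right)} = 3 - \frac{1}{\left(2 + M\right)^{2}}$ ($I{\left(M \right)} = 3 - \frac{1}{\left(M + 2\right)^{2}} = 3 - \frac{1}{\left(2 + M\right)^{2}}$)
$E = 8602$ ($E = \left(-782\right) \left(-11\right) = 8602$)
$\frac{1}{I{\left(B \right)} + E} = \frac{1}{\left(3 - \frac{1}{\left(2 + \frac{144}{209}\right)^{2}}\right) + 8602} = \frac{1}{\left(3 - \frac{1}{\frac{315844}{43681}}\right) + 8602} = \frac{1}{\left(3 - \frac{43681}{315844}\right) + 8602} = \frac{1}{\frac{903851}{315844} + 8602} = \frac{1}{\frac{2717793939}{315844}} = \frac{315844}{2717793939}$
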